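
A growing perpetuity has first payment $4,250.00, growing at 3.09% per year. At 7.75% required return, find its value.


Formula: PV = C / (r - g)
Spread: r - g = 0.0775 - 0.0309 = 0.0466
Substituting: PV = $4,250.00 / 0.0466
PV = $91,201.72

$91,201.72


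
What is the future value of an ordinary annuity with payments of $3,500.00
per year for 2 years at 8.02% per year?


Formula: FV = PMT * ((1+r)^n - 1) / r
Growth factor: (1 + 0.0802)^2 = 1.166832
Numerator: 1.166832 - 1 = 0.166832
FV = $3,500.00 * 0.166832 / 0.0802 = $7,280.70

$7,280.70


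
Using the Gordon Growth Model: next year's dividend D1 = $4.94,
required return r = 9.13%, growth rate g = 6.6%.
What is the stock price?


Formula: P = D1 / (r - g)
Spread: r - g = 0.0913 - 0.066 = 0.0253
Substituting: P = $4.94 / 0.0253
P = $195.26

$195.26


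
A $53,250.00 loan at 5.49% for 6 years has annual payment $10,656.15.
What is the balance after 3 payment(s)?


Formula: Balance = PV*(1+r)^k - PMT*((1+r)^k - 1)/r
Growth: (1 + 0.0549)^3 = 1.173907
Accumulated factor: ((1+r)^k - 1)/r = 3.167714
Balance = $53,250.00 * 1.173907 - $10,656.15 * 3.167714
Balance = $28,754.94

$28,754.94


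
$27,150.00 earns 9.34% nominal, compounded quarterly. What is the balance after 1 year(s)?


Formula: FV = P * (1 + r/m)^(m*t)
Period rate: r/m = 0.0934 / 4 = 0.02335
Total periods: m*t = 4 * 1 = 4
Growth factor: (1 + 0.02335)^4 = 1.096723
FV = $27,150.00 * 1.096723 = $29,776.02

$29,776.02


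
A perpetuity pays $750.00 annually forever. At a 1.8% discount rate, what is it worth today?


Formula: PV = C / r
Substituting: PV = $750.00 / 0.018
PV = $41,666.67

$41,666.67


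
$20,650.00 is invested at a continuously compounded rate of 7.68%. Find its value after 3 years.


Formula: FV = P * e^(r*t)
Exponent: r*t = 0.0768 * 3 = 0.2304
e^(0.2304) = 1.259104
FV = $20,650.00 * 1.259104 = $26,000.49

$26,000.49


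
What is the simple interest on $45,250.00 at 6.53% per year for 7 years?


Formula: I = P * r * t
Substituting: I = $45,250.00 * 0.0653 * 7
Step: I = $45,250.00 * 0.4571
I = $20,683.78

$20,683.78


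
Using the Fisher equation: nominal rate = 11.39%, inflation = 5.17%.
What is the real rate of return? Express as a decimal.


Formula: (1 + r_real) = (1 + r_nom) / (1 + inflation)
Substituting: (1 + r_real) = 1.1139 / 1.0517
(1 + r_real) = 1.059142
r_real = 1.059142 - 1 = 0.059142

0.059142


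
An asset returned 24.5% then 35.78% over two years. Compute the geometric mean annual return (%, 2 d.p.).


Formula: Geometric mean = ((1+r1)*(1+r2))^(1/2) - 1
Product: (1 + 0.245) * (1 + 0.3578) = 1.245 * 1.3578 = 1.690461
Square root: 1.690461^0.5 = 1.300177
Geometric mean = 1.300177 - 1 = 0.300177
As percentage: 30.02%

30.02%


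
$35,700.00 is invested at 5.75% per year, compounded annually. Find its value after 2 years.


Formula: FV = P * (1 + r)^n
Substituting: FV = $35,700.00 * (1 + 0.0575)^2
Growth factor: (1.0575)^2 = 1.118306
FV = $35,700.00 * 1.118306 = $39,923.53

$39,923.53


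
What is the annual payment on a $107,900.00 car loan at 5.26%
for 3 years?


Formula: PMT = PV * r / (1 - (1+r)^(-n))
Denominator: 1 - (1 + 0.0526)^(-3) = 0.142548
Numerator: $107,900.00 * 0.0526 = 5675.54
PMT = 5675.54 / 0.142548 = $39,814.99

$39,814.99


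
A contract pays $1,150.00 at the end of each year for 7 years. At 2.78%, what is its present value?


Formula: PV = PMT * (1 - (1+r)^(-n)) / r
Discount factor: (1 + 0.0278)^(-7) = 0.825353
Bracket: 1 - 0.825353 = 0.174647
PV = $1,150.00 * 0.174647 / 0.0278 = $7,224.61

$7,224.61


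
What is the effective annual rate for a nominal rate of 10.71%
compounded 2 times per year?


Formula: EAR = (1 + r/m)^m - 1
Period rate: r/m = 0.1071 / 2 = 0.05355
Compounding: (1 + 0.05355)^2 = 1.109968
EAR = 1.109968 - 1 = 0.109968

0.109968


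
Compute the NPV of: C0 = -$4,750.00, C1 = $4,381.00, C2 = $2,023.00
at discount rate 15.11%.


Formula: NPV = C0 + C1/(1+r) + C2/(1+r)^2
Discount C1: $4,381.00 / (1 + 0.1511) = $3,805.92
Discount C2: $2,023.00 / (1 + 0.1511)^2 = $1,526.76
NPV = -$4,750.00 + $3,805.92 + $1,526.76 = $582.68

$582.68


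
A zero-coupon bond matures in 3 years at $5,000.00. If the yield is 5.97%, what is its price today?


Formula: Price = FV / (1 + r)^n
Substituting: Price = $5,000.00 / (1 + 0.0597)^3
Discount factor: (1.0597)^3 = 1.190005
Price = $5,000.00 / 1.190005 = $4,201.66

$4,201.66


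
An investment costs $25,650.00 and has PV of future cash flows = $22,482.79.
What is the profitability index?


Formula: PI = PV(cash flows) / initial investment
Substituting: PI = $22,482.79 / $25,650.00
PI = 0.8765

0.8765


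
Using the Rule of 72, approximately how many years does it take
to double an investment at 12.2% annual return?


Formula: Years ≈ 72 / r
Substituting: Years ≈ 72 / 12.2
Years ≈ 5.9

5.9 years


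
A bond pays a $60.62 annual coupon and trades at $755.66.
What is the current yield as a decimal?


Formula: Current yield = annual coupon / price
Substituting: CY = $60.62 / $755.66
CY = 0.080221

0.080221


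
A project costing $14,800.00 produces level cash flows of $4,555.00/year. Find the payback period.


Formula: Payback = investment / annual cash flow
Substituting: Payback = $14,800.00 / $4,555.00
Payback = 3.2492 years

3.2492 years


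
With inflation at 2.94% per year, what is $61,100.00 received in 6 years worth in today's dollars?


Formula: Real value = nominal / (1 + inflation)^years
Price level: (1 + 0.0294)^6 = 1.189885
Real value = $61,100.00 / 1.189885 = $51,349.50

$51,349.50


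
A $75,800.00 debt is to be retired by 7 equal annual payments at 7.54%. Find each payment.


Formula: PMT = PV * r / (1 - (1+r)^(-n))
Denominator: 1 - (1 + 0.0754)^(-7) = 0.398813
Numerator: $75,800.00 * 0.0754 = 5715.32
PMT = 5715.32 / 0.398813 = $14,330.84

$14,330.84


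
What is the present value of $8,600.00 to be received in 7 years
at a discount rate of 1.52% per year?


Formula: PV = FV / (1 + r)^n
Substituting: PV = $8,600.00 / (1 + 0.0152)^7
Discount factor: (1.0152)^7 = 1.111377
PV = $8,600.00 / 1.111377 = $7,738.15

$7,738.15


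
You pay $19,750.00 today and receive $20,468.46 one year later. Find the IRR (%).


Formula: IRR = C1/C0 - 1
Substituting: IRR = $20,468.46 / $19,750.00 - 1
Ratio: 1.036378 - 1 = 0.036378
IRR = 3.6378%

3.6378%


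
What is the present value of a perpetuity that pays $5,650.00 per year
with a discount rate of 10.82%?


Formula: PV = C / r
Substituting: PV = $5,650.00 / 0.1082
PV = $52,218.11

$52,218.11


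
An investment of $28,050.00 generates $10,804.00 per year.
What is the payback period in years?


Formula: Payback = investment / annual cash flow
Substituting: Payback = $28,050.00 / $10,804.00
Payback = 2.5963 years

2.5963 years


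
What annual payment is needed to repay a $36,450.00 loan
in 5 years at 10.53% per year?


Formula: PMT = PV * r / (1 - (1+r)^(-n))
Denominator: 1 - (1 + 0.1053)^(-5) = 0.393823
Numerator: $36,450.00 * 0.1053 = 3838.185
PMT = 3838.185 / 0.393823 = $9,745.95

$9,745.95


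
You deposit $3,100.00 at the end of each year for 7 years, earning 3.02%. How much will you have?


Formula: FV = PMT * ((1+r)^n - 1) / r
Growth factor: (1 + 0.0302)^7 = 1.231547
Numerator: 1.231547 - 1 = 0.231547
FV = $3,100.00 * 0.231547 / 0.0302 = $23,768.02

$23,768.02


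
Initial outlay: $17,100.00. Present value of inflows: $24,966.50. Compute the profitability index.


Formula: PI = PV(cash flows) / initial investment
Substituting: PI = $24,966.50 / $17,100.00
PI = 1.46

1.46


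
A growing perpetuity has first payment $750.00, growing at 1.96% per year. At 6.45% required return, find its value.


Formula: PV = C / (r - g)
Spread: r - g = 0.0645 - 0.0196 = 0.0449
Substituting: PV = $750.00 / 0.0449
PV = $16,703.79

$16,703.79


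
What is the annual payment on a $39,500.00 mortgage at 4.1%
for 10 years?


Formula: PMT = PV * r / (1 - (1+r)^(-n))
Denominator: 1 - (1 + 0.041)^(-10) = 0.330897
Numerator: $39,500.00 * 0.041 = 1619.5
PMT = 1619.5 / 0.330897 = $4,894.27

$4,894.27


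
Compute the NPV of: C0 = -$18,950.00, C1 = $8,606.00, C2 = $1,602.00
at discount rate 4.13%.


Formula: NPV = C0 + C1/(1+r) + C2/(1+r)^2
Discount C1: $8,606.00 / (1 + 0.0413) = $8,264.67
Discount C2: $1,602.00 / (1 + 0.0413)^2 = $1,477.44
NPV = -$18,950.00 + $8,264.67 + $1,477.44 = -$9,207.89

-$9,207.89


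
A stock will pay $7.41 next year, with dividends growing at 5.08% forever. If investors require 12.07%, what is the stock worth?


Formula: P = D1 / (r - g)
Spread: r - g = 0.1207 - 0.0508 = 0.0699
Substituting: P = $7.41 / 0.0699
P = $106.01

$106.01


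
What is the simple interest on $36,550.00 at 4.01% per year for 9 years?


Formula: I = P * r * t
Substituting: I = $36,550.00 * 0.0401 * 9
Step: I = $36,550.00 * 0.3609
I = $13,190.90

$13,190.90


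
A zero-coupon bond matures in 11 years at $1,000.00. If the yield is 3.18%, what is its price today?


Formula: Price = FV / (1 + r)^n
Substituting: Price = $1,000.00 / (1 + 0.0318)^11
Discount factor: (1.0318)^11 = 1.411077
Price = $1,000.00 / 1.411077 = $708.68

$708.68


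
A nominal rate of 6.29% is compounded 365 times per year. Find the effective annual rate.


Formula: EAR = (1 + r/m)^m - 1
Period rate: r/m = 0.0629 / 365 = 0.000172
Compounding: (1 + 0.000172)^365 = 1.064915
EAR = 1.064915 - 1 = 0.064915

0.064915


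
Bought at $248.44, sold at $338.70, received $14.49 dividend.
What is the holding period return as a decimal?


Formula: HPR = (P1 - P0 + D) / P0
Gain: $338.70 - $248.44 + $14.49 = $104.75
HPR = $104.75 / $248.44 = 0.4216

0.4216


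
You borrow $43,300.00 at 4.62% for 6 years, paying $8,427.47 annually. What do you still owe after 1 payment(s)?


Formula: Balance = PV*(1+r)^k - PMT*((1+r)^k - 1)/r
Growth: (1 + 0.0462)^1 = 1.0462
Accumulated factor: ((1+r)^k - 1)/r = 1.0
Balance = $43,300.00 * 1.0462 - $8,427.47 * 1.0
Balance = $36,872.99

$36,872.99


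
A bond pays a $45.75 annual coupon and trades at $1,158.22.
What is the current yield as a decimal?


Formula: Current yield = annual coupon / price
Substituting: CY = $45.75 / $1,158.22
CY = 0.0395

0.0395


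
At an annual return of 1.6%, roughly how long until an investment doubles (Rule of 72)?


Formula: Years ≈ 72 / r
Substituting: Years ≈ 72 / 1.6
Years ≈ 45.0

45.0 years


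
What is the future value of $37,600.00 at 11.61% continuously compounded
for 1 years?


Formula: FV = P * e^(r*t)
Exponent: r*t = 0.1161 * 1 = 0.1161
e^(0.1161) = 1.123108
FV = $37,600.00 * 1.123108 = $42,228.87

$42,228.87


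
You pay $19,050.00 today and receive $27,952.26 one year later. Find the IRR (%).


Formula: IRR = C1/C0 - 1
Substituting: IRR = $27,952.26 / $19,050.00 - 1
Ratio: 1.46731 - 1 = 0.46731
IRR = 46.731%

46.731%


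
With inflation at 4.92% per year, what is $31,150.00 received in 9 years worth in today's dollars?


Formula: Real value = nominal / (1 + inflation)^years
Price level: (1 + 0.0492)^9 = 1.540723
Real value = $31,150.00 / 1.540723 = $20,217.78

$20,217.78


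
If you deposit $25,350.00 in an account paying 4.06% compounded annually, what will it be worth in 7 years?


Formula: FV = P * (1 + r)^n
Substituting: FV = $25,350.00 * (1 + 0.0406)^7
Growth factor: (1.0406)^7 = 1.321255
FV = $25,350.00 * 1.321255 = $33,493.82

$33,493.82


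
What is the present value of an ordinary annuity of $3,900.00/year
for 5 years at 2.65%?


Formula: PV = PMT * (1 - (1+r)^(-n)) / r
Discount factor: (1 + 0.0265)^(-5) = 0.877415
Bracket: 1 - 0.877415 = 0.122585
PV = $3,900.00 * 0.122585 / 0.0265 = $18,040.76

$18,040.76


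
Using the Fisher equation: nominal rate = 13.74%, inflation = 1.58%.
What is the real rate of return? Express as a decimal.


Formula: (1 + r_real) = (1 + r_nom) / (1 + inflation)
Substituting: (1 + r_real) = 1.1374 / 1.0158
(1 + r_real) = 1.119709
r_real = 1.119709 - 1 = 0.119709

0.119709


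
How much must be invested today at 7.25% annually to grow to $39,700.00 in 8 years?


Formula: PV = FV / (1 + r)^n
Substituting: PV = $39,700.00 / (1 + 0.0725)^8
Discount factor: (1.0725)^8 = 1.750566
PV = $39,700.00 / 1.750566 = $22,678.38

$22,678.38


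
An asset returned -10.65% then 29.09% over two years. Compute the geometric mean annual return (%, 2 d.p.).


Formula: Geometric mean = ((1+r1)*(1+r2))^(1/2) - 1
Product: (1 + -0.1065) * (1 + 0.2909) = 0.8935 * 1.2909 = 1.153419
Square root: 1.153419^0.5 = 1.073974
Geometric mean = 1.073974 - 1 = 0.073974
As percentage: 7.40%

7.40%


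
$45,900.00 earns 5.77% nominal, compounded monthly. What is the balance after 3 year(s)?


Formula: FV = P * (1 + r/m)^(m*t)
Period rate: r/m = 0.0577 / 12 = 0.004808
Total periods: m*t = 12 * 3 = 36
Growth factor: (1 + 0.004808)^36 = 1.188492
FV = $45,900.00 * 1.188492 = $54,551.78

$54,551.78


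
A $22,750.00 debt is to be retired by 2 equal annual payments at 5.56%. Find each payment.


Formula: PMT = PV * r / (1 - (1+r)^(-n))
Denominator: 1 - (1 + 0.0556)^(-2) = 0.102569
Numerator: $22,750.00 * 0.0556 = 1264.9
PMT = 1264.9 / 0.102569 = $12,332.23

$12,332.23


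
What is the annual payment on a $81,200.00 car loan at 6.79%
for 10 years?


Formula: PMT = PV * r / (1 - (1+r)^(-n))
Denominator: 1 - (1 + 0.0679)^(-10) = 0.481565
Numerator: $81,200.00 * 0.0679 = 5513.48
PMT = 5513.48 / 0.481565 = $11,449.08

$11,449.08


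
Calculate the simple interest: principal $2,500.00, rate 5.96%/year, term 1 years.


Formula: I = P * r * t
Substituting: I = $2,500.00 * 0.0596 * 1
Step: I = $2,500.00 * 0.0596
I = $149.00

$149.00


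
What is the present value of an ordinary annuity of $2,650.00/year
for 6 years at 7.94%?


Formula: PV = PMT * (1 - (1+r)^(-n)) / r
Discount factor: (1 + 0.0794)^(-6) = 0.632274
Bracket: 1 - 0.632274 = 0.367726
PV = $2,650.00 * 0.367726 / 0.0794 = $12,272.96

$12,272.96


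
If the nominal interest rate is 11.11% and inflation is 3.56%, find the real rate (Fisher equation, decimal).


Formula: (1 + r_real) = (1 + r_nom) / (1 + inflation)
Substituting: (1 + r_real) = 1.1111 / 1.0356
(1 + r_real) = 1.072905
r_real = 1.072905 - 1 = 0.072905

0.072905


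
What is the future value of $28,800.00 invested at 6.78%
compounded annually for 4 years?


Formula: FV = P * (1 + r)^n
Substituting: FV = $28,800.00 * (1 + 0.0678)^4
Growth factor: (1.0678)^4 = 1.300049
FV = $28,800.00 * 1.300049 = $37,441.41

$37,441.41


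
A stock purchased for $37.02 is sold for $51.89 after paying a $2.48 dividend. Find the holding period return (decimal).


Formula: HPR = (P1 - P0 + D) / P0
Gain: $51.89 - $37.02 + $2.48 = $17.35
HPR = $17.35 / $37.02 = 0.4687

0.4687


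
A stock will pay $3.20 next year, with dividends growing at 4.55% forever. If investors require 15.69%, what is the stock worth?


Formula: P = D1 / (r - g)
Spread: r - g = 0.1569 - 0.0455 = 0.1114
Substituting: P = $3.20 / 0.1114
P = $28.73

$28.73


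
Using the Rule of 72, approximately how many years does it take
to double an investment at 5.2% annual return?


Formula: Years ≈ 72 / r
Substituting: Years ≈ 72 / 5.2
Years ≈ 13.8

13.8 years


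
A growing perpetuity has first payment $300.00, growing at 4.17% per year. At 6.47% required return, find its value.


Formula: PV = C / (r - g)
Spread: r - g = 0.0647 - 0.0417 = 0.023
Substituting: PV = $300.00 / 0.023
PV = $13,043.48

$13,043.48


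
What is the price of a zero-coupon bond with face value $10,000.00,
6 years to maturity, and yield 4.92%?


Formula: Price = FV / (1 + r)^n
Substituting: Price = $10,000.00 / (1 + 0.0492)^6
Discount factor: (1.0492)^6 = 1.333981
Price = $10,000.00 / 1.333981 = $7,496.36

$7,496.36


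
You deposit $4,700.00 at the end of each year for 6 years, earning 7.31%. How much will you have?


Formula: FV = PMT * ((1+r)^n - 1) / r
Growth factor: (1 + 0.0731)^6 = 1.527007
Numerator: 1.527007 - 1 = 0.527007
FV = $4,700.00 * 0.527007 / 0.0731 = $33,884.20

$33,884.20


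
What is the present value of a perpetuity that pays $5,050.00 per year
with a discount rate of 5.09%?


Formula: PV = C / r
Substituting: PV = $5,050.00 / 0.0509
PV = $99,214.15

$99,214.15


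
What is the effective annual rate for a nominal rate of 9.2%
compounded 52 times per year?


Formula: EAR = (1 + r/m)^m - 1
Period rate: r/m = 0.092 / 52 = 0.001769
Compounding: (1 + 0.001769)^52 = 1.096276
EAR = 1.096276 - 1 = 0.096276

0.096276


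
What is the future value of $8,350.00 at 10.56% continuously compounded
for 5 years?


Formula: FV = P * e^(r*t)
Exponent: r*t = 0.1056 * 5 = 0.528
e^(0.528) = 1.695538
FV = $8,350.00 * 1.695538 = $14,157.74

$14,157.74


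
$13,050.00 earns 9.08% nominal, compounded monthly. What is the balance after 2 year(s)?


Formula: FV = P * (1 + r/m)^(m*t)
Period rate: r/m = 0.0908 / 12 = 0.007567
Total periods: m*t = 12 * 2 = 24
Growth factor: (1 + 0.007567)^24 = 1.198315
FV = $13,050.00 * 1.198315 = $15,638.01

$15,638.01


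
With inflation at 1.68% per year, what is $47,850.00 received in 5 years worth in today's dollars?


Formula: Real value = nominal / (1 + inflation)^years
Price level: (1 + 0.0168)^5 = 1.08687
Real value = $47,850.00 / 1.08687 = $44,025.50

$44,025.50


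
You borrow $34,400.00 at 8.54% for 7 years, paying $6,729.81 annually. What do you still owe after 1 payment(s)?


Formula: Balance = PV*(1+r)^k - PMT*((1+r)^k - 1)/r
Growth: (1 + 0.0854)^1 = 1.0854
Accumulated factor: ((1+r)^k - 1)/r = 1.0
Balance = $34,400.00 * 1.0854 - $6,729.81 * 1.0
Balance = $30,607.95

$30,607.95


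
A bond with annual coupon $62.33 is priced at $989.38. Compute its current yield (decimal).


Formula: Current yield = annual coupon / price
Substituting: CY = $62.33 / $989.38
CY = 0.062999

0.062999


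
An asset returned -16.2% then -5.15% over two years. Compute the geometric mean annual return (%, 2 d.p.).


Formula: Geometric mean = ((1+r1)*(1+r2))^(1/2) - 1
Product: (1 + -0.162) * (1 + -0.0515) = 0.838 * 0.9485 = 0.794843
Square root: 0.794843^0.5 = 0.89154
Geometric mean = 0.89154 - 1 = -0.10846
As percentage: -10.85%

-10.85%


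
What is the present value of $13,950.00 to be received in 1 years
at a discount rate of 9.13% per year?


Formula: PV = FV / (1 + r)^n
Substituting: PV = $13,950.00 / (1 + 0.0913)^1
Discount factor: (1.0913)^1 = 1.0913
PV = $13,950.00 / 1.0913 = $12,782.92

$12,782.92


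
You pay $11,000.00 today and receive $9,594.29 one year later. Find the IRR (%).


Formula: IRR = C1/C0 - 1
Substituting: IRR = $9,594.29 / $11,000.00 - 1
Ratio: 0.872208 - 1 = -0.127792
IRR = -12.7792%

-12.7792%


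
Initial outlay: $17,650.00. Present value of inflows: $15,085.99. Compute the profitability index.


Formula: PI = PV(cash flows) / initial investment
Substituting: PI = $15,085.99 / $17,650.00
PI = 0.8547

0.8547


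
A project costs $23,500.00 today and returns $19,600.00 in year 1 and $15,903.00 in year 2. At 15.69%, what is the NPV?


Formula: NPV = C0 + C1/(1+r) + C2/(1+r)^2
Discount C1: $19,600.00 / (1 + 0.1569) = $16,941.83
Discount C2: $15,903.00 / (1 + 0.1569)^2 = $11,881.94
NPV = -$23,500.00 + $16,941.83 + $11,881.94 = $5,323.77

$5,323.77


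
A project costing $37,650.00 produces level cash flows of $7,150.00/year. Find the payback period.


Formula: Payback = investment / annual cash flow
Substituting: Payback = $37,650.00 / $7,150.00
Payback = 5.2657 years

5.2657 years


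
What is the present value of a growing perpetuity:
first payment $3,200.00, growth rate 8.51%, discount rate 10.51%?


Formula: PV = C / (r - g)
Spread: r - g = 0.1051 - 0.0851 = 0.02
Substituting: PV = $3,200.00 / 0.02
PV = $160,000.00

$160,000.00


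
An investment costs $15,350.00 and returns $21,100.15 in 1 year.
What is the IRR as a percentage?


Formula: IRR = C1/C0 - 1
Substituting: IRR = $21,100.15 / $15,350.00 - 1
Ratio: 1.374603 - 1 = 0.374603
IRR = 37.4603%

37.4603%


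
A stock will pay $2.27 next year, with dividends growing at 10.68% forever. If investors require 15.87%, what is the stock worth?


Formula: P = D1 / (r - g)
Spread: r - g = 0.1587 - 0.1068 = 0.0519
Substituting: P = $2.27 / 0.0519
P = $43.74

$43.74


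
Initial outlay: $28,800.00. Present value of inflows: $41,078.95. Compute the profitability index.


Formula: PI = PV(cash flows) / initial investment
Substituting: PI = $41,078.95 / $28,800.00
PI = 1.4264

1.4264


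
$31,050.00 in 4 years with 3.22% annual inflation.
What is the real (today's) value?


Formula: Real value = nominal / (1 + inflation)^years
Price level: (1 + 0.0322)^4 = 1.135156
Real value = $31,050.00 / 1.135156 = $27,353.08

$27,353.08


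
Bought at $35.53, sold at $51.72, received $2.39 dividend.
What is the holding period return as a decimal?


Formula: HPR = (P1 - P0 + D) / P0
Gain: $51.72 - $35.53 + $2.39 = $18.58
HPR = $18.58 / $35.53 = 0.5229

0.5229


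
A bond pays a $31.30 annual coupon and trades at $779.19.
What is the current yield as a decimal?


Formula: Current yield = annual coupon / price
Substituting: CY = $31.30 / $779.19
CY = 0.04017

0.04017


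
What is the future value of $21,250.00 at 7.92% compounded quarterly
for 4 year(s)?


Formula: FV = P * (1 + r/m)^(m*t)
Period rate: r/m = 0.0792 / 4 = 0.0198
Total periods: m*t = 4 * 4 = 16
Growth factor: (1 + 0.0198)^16 = 1.368485
FV = $21,250.00 * 1.368485 = $29,080.31

$29,080.31


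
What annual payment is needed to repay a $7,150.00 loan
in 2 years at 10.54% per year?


Formula: PMT = PV * r / (1 - (1+r)^(-n))
Denominator: 1 - (1 + 0.1054)^(-2) = 0.181609
Numerator: $7,150.00 * 0.1054 = 753.61
PMT = 753.61 / 0.181609 = $4,149.64

$4,149.64


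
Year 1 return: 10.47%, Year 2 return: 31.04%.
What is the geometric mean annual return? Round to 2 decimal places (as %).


Formula: Geometric mean = ((1+r1)*(1+r2))^(1/2) - 1
Product: (1 + 0.1047) * (1 + 0.3104) = 1.1047 * 1.3104 = 1.447599
Square root: 1.447599^0.5 = 1.203162
Geometric mean = 1.203162 - 1 = 0.203162
As percentage: 20.32%

20.32%


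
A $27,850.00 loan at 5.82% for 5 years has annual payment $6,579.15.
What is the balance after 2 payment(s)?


Formula: Balance = PV*(1+r)^k - PMT*((1+r)^k - 1)/r
Growth: (1 + 0.0582)^2 = 1.119787
Accumulated factor: ((1+r)^k - 1)/r = 2.0582
Balance = $27,850.00 * 1.119787 - $6,579.15 * 2.0582
Balance = $17,644.87

$17,644.87


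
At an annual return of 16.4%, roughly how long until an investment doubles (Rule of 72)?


Formula: Years ≈ 72 / r
Substituting: Years ≈ 72 / 16.4
Years ≈ 4.4

4.4 years


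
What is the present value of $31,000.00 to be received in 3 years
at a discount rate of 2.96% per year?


Formula: PV = FV / (1 + r)^n
Substituting: PV = $31,000.00 / (1 + 0.0296)^3
Discount factor: (1.0296)^3 = 1.091454
PV = $31,000.00 / 1.091454 = $28,402.47

$28,402.47


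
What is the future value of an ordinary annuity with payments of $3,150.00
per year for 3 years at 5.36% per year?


Formula: FV = PMT * ((1+r)^n - 1) / r
Growth factor: (1 + 0.0536)^3 = 1.169573
Numerator: 1.169573 - 1 = 0.169573
FV = $3,150.00 * 0.169573 / 0.0536 = $9,965.57

$9,965.57


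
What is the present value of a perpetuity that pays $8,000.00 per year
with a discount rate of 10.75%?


Formula: PV = C / r
Substituting: PV = $8,000.00 / 0.1075
PV = $74,418.60

$74,418.60


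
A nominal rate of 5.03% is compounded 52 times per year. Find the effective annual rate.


Formula: EAR = (1 + r/m)^m - 1
Period rate: r/m = 0.0503 / 52 = 0.000967
Compounding: (1 + 0.000967)^52 = 1.051561
EAR = 1.051561 - 1 = 0.051561

0.051561


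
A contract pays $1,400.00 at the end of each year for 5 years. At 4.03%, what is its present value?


Formula: PV = PMT * (1 - (1+r)^(-n)) / r
Discount factor: (1 + 0.0403)^(-5) = 0.820743
Bracket: 1 - 0.820743 = 0.179257
PV = $1,400.00 * 0.179257 / 0.0403 = $6,227.30

$6,227.30


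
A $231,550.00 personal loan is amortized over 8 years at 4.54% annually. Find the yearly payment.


Formula: PMT = PV * r / (1 - (1+r)^(-n))
Denominator: 1 - (1 + 0.0454)^(-8) = 0.298964
Numerator: $231,550.00 * 0.0454 = 10512.37
PMT = 10512.37 / 0.298964 = $35,162.61

$35,162.61


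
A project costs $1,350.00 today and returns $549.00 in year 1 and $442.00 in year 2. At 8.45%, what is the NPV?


Formula: NPV = C0 + C1/(1+r) + C2/(1+r)^2
Discount C1: $549.00 / (1 + 0.0845) = $506.22
Discount C2: $442.00 / (1 + 0.0845)^2 = $375.81
NPV = -$1,350.00 + $506.22 + $375.81 = -$467.97

-$467.97


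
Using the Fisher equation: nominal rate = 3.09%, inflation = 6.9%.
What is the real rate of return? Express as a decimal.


Formula: (1 + r_real) = (1 + r_nom) / (1 + inflation)
Substituting: (1 + r_real) = 1.0309 / 1.069
(1 + r_real) = 0.964359
r_real = 0.964359 - 1 = -0.035641

-0.035641


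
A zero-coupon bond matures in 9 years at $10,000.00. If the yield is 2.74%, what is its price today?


Formula: Price = FV / (1 + r)^n
Substituting: Price = $10,000.00 / (1 + 0.0274)^9
Discount factor: (1.0274)^9 = 1.275428
Price = $10,000.00 / 1.275428 = $7,840.50

$7,840.50


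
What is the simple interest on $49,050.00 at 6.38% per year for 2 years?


Formula: I = P * r * t
Substituting: I = $49,050.00 * 0.0638 * 2
Step: I = $49,050.00 * 0.1276
I = $6,258.78

$6,258.78


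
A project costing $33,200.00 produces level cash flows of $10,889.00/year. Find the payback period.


Formula: Payback = investment / annual cash flow
Substituting: Payback = $33,200.00 / $10,889.00
Payback = 3.0489 years

3.0489 years


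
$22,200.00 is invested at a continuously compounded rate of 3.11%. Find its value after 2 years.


Formula: FV = P * e^(r*t)
Exponent: r*t = 0.0311 * 2 = 0.0622
e^(0.0622) = 1.064175
FV = $22,200.00 * 1.064175 = $23,624.69

$23,624.69


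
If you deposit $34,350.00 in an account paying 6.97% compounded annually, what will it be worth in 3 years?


Formula: FV = P * (1 + r)^n
Substituting: FV = $34,350.00 * (1 + 0.0697)^3
Growth factor: (1.0697)^3 = 1.224013
FV = $34,350.00 * 1.224013 = $42,044.84

$42,044.84


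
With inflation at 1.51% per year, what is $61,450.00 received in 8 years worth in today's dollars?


Formula: Real value = nominal / (1 + inflation)^years
Price level: (1 + 0.0151)^8 = 1.127381
Real value = $61,450.00 / 1.127381 = $54,506.87

$54,506.87


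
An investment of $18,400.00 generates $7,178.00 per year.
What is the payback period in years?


Formula: Payback = investment / annual cash flow
Substituting: Payback = $18,400.00 / $7,178.00
Payback = 2.5634 years

2.5634 years


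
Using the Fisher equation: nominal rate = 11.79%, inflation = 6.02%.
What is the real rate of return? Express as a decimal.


Formula: (1 + r_real) = (1 + r_nom) / (1 + inflation)
Substituting: (1 + r_real) = 1.1179 / 1.0602
(1 + r_real) = 1.054424
r_real = 1.054424 - 1 = 0.054424

0.054424


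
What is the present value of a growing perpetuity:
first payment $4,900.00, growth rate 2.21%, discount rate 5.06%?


Formula: PV = C / (r - g)
Spread: r - g = 0.0506 - 0.0221 = 0.0285
Substituting: PV = $4,900.00 / 0.0285
PV = $171,929.82

$171,929.82


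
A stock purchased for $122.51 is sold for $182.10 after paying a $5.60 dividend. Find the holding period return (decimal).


Formula: HPR = (P1 - P0 + D) / P0
Gain: $182.10 - $122.51 + $5.60 = $65.19
HPR = $65.19 / $122.51 = 0.5321

0.5321


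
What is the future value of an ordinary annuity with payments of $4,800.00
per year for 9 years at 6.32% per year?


Formula: FV = PMT * ((1+r)^n - 1) / r
Growth factor: (1 + 0.0632)^9 = 1.73594
Numerator: 1.73594 - 1 = 0.73594
FV = $4,800.00 * 0.73594 / 0.0632 = $55,894.18

$55,894.18


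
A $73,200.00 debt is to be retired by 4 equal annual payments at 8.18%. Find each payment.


Formula: PMT = PV * r / (1 - (1+r)^(-n))
Denominator: 1 - (1 + 0.0818)^(-4) = 0.26985
Numerator: $73,200.00 * 0.0818 = 5987.76
PMT = 5987.76 / 0.26985 = $22,189.22

$22,189.22


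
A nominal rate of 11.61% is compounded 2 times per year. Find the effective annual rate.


Formula: EAR = (1 + r/m)^m - 1
Period rate: r/m = 0.1161 / 2 = 0.05805
Compounding: (1 + 0.05805)^2 = 1.11947
EAR = 1.11947 - 1 = 0.11947

0.11947


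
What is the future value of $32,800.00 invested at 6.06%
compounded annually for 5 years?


Formula: FV = P * (1 + r)^n
Substituting: FV = $32,800.00 * (1 + 0.0606)^5
Growth factor: (1.0606)^5 = 1.342017
FV = $32,800.00 * 1.342017 = $44,018.17

$44,018.17


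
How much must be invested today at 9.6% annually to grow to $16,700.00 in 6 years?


Formula: PV = FV / (1 + r)^n
Substituting: PV = $16,700.00 / (1 + 0.096)^6
Discount factor: (1.096)^6 = 1.733258
PV = $16,700.00 / 1.733258 = $9,635.03

$9,635.03


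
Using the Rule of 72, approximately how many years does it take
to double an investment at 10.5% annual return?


Formula: Years ≈ 72 / r
Substituting: Years ≈ 72 / 10.5
Years ≈ 6.9

6.9 years


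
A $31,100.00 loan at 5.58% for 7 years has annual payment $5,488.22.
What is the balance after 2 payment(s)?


Formula: Balance = PV*(1+r)^k - PMT*((1+r)^k - 1)/r
Growth: (1 + 0.0558)^2 = 1.114714
Accumulated factor: ((1+r)^k - 1)/r = 2.0558
Balance = $31,100.00 * 1.114714 - $5,488.22 * 2.0558
Balance = $23,384.91

$23,384.91


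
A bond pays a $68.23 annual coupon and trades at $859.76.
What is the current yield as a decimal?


Formula: Current yield = annual coupon / price
Substituting: CY = $68.23 / $859.76
CY = 0.079359

0.079359


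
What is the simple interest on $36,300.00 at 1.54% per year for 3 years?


Formula: I = P * r * t
Substituting: I = $36,300.00 * 0.0154 * 3
Step: I = $36,300.00 * 0.0462
I = $1,677.06

$1,677.06


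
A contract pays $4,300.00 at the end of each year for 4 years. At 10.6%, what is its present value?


Formula: PV = PMT * (1 - (1+r)^(-n)) / r
Discount factor: (1 + 0.106)^(-4) = 0.668312
Bracket: 1 - 0.668312 = 0.331688
PV = $4,300.00 * 0.331688 / 0.106 = $13,455.25

$13,455.25


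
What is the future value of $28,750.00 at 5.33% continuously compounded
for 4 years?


Formula: FV = P * e^(r*t)
Exponent: r*t = 0.0533 * 4 = 0.2132
e^(0.2132) = 1.237632
FV = $28,750.00 * 1.237632 = $35,581.92

$35,581.92


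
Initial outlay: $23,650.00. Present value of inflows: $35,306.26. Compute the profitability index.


Formula: PI = PV(cash flows) / initial investment
Substituting: PI = $35,306.26 / $23,650.00
PI = 1.4929

1.4929


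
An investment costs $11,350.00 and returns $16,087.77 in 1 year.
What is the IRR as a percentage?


Formula: IRR = C1/C0 - 1
Substituting: IRR = $16,087.77 / $11,350.00 - 1
Ratio: 1.417425 - 1 = 0.417425
IRR = 41.7425%

41.7425%


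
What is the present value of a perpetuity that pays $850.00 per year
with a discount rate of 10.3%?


Formula: PV = C / r
Substituting: PV = $850.00 / 0.103
PV = $8,252.43

$8,252.43


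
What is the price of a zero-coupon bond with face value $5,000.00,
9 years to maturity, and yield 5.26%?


Formula: Price = FV / (1 + r)^n
Substituting: Price = $5,000.00 / (1 + 0.0526)^9
Discount factor: (1.0526)^9 = 1.586245
Price = $5,000.00 / 1.586245 = $3,152.10

$3,152.10


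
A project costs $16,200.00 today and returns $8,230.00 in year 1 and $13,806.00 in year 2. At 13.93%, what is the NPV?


Formula: NPV = C0 + C1/(1+r) + C2/(1+r)^2
Discount C1: $8,230.00 / (1 + 0.1393) = $7,223.73
Discount C2: $13,806.00 / (1 + 0.1393)^2 = $10,636.33
NPV = -$16,200.00 + $7,223.73 + $10,636.33 = $1,660.06

$1,660.06


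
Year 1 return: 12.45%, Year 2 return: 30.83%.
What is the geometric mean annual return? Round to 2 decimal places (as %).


Formula: Geometric mean = ((1+r1)*(1+r2))^(1/2) - 1
Product: (1 + 0.1245) * (1 + 0.3083) = 1.1245 * 1.3083 = 1.471183
Square root: 1.471183^0.5 = 1.212923
Geometric mean = 1.212923 - 1 = 0.212923
As percentage: 21.29%

21.29%


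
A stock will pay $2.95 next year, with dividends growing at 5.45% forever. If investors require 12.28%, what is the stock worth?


Formula: P = D1 / (r - g)
Spread: r - g = 0.1228 - 0.0545 = 0.0683
Substituting: P = $2.95 / 0.0683
P = $43.19

$43.19


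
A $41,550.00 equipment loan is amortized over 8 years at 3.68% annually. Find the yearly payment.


Formula: PMT = PV * r / (1 - (1+r)^(-n))
Denominator: 1 - (1 + 0.0368)^(-8) = 0.251072
Numerator: $41,550.00 * 0.0368 = 1529.04
PMT = 1529.04 / 0.251072 = $6,090.05

$6,090.05


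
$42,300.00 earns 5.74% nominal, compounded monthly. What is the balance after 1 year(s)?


Formula: FV = P * (1 + r/m)^(m*t)
Period rate: r/m = 0.0574 / 12 = 0.004783
Total periods: m*t = 12 * 1 = 12
Growth factor: (1 + 0.004783)^12 = 1.058934
FV = $42,300.00 * 1.058934 = $44,792.93

$44,792.93


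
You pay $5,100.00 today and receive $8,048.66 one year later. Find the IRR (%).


Formula: IRR = C1/C0 - 1
Substituting: IRR = $8,048.66 / $5,100.00 - 1
Ratio: 1.578169 - 1 = 0.578169
IRR = 57.8169%

57.8169%


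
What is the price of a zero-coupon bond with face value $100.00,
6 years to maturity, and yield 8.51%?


Formula: Price = FV / (1 + r)^n
Substituting: Price = $100.00 / (1 + 0.0851)^6
Discount factor: (1.0851)^6 = 1.63237
Price = $100.00 / 1.63237 = $61.26

$61.26


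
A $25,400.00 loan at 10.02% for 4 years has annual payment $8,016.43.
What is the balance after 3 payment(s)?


Formula: Balance = PV*(1+r)^k - PMT*((1+r)^k - 1)/r
Growth: (1 + 0.1002)^3 = 1.331726
Accumulated factor: ((1+r)^k - 1)/r = 3.31064
Balance = $25,400.00 * 1.331726 - $8,016.43 * 3.31064
Balance = $7,286.33

$7,286.33


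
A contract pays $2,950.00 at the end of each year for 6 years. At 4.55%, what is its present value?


Formula: PV = PMT * (1 - (1+r)^(-n)) / r
Discount factor: (1 + 0.0455)^(-6) = 0.765695
Bracket: 1 - 0.765695 = 0.234305
PV = $2,950.00 * 0.234305 / 0.0455 = $15,191.21

$15,191.21


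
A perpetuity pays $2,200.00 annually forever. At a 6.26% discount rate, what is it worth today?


Formula: PV = C / r
Substituting: PV = $2,200.00 / 0.0626
PV = $35,143.77

$35,143.77


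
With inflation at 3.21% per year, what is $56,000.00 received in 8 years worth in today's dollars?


Formula: Real value = nominal / (1 + inflation)^years
Price level: (1 + 0.0321)^8 = 1.28758
Real value = $56,000.00 / 1.28758 = $43,492.44

$43,492.44


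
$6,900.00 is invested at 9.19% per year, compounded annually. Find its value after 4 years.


Formula: FV = P * (1 + r)^n
Substituting: FV = $6,900.00 * (1 + 0.0919)^4
Growth factor: (1.0919)^4 = 1.42145
FV = $6,900.00 * 1.42145 = $9,808.00

$9,808.00


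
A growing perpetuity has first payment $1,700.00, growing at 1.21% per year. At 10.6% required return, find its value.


Formula: PV = C / (r - g)
Spread: r - g = 0.106 - 0.0121 = 0.0939
Substituting: PV = $1,700.00 / 0.0939
PV = $18,104.37

$18,104.37


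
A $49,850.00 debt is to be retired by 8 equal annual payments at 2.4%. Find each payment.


Formula: PMT = PV * r / (1 - (1+r)^(-n))
Denominator: 1 - (1 + 0.024)^(-8) = 0.172819
Numerator: $49,850.00 * 0.024 = 1196.4
PMT = 1196.4 / 0.172819 = $6,922.83

$6,922.83


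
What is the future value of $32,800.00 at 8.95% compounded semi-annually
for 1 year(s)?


Formula: FV = P * (1 + r/m)^(m*t)
Period rate: r/m = 0.0895 / 2 = 0.04475
Total periods: m*t = 2 * 1 = 2
Growth factor: (1 + 0.04475)^2 = 1.091503
FV = $32,800.00 * 1.091503 = $35,801.28

$35,801.28


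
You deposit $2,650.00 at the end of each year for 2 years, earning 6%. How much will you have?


Formula: FV = PMT * ((1+r)^n - 1) / r
Growth factor: (1 + 0.06)^2 = 1.1236
Numerator: 1.1236 - 1 = 0.1236
FV = $2,650.00 * 0.1236 / 0.06 = $5,459.00

$5,459.00


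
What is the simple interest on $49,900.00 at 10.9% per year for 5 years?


Formula: I = P * r * t
Substituting: I = $49,900.00 * 0.109 * 5
Step: I = $49,900.00 * 0.545
I = $27,195.50

$27,195.50


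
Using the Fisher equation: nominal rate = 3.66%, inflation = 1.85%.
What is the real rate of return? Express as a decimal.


Formula: (1 + r_real) = (1 + r_nom) / (1 + inflation)
Substituting: (1 + r_real) = 1.0366 / 1.0185
(1 + r_real) = 1.017771
r_real = 1.017771 - 1 = 0.017771

0.017771


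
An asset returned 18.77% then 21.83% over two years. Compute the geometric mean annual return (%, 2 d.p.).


Formula: Geometric mean = ((1+r1)*(1+r2))^(1/2) - 1
Product: (1 + 0.1877) * (1 + 0.2183) = 1.1877 * 1.2183 = 1.446975
Square root: 1.446975^0.5 = 1.202903
Geometric mean = 1.202903 - 1 = 0.202903
As percentage: 20.29%

20.29%


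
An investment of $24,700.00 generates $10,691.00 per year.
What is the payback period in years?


Formula: Payback = investment / annual cash flow
Substituting: Payback = $24,700.00 / $10,691.00
Payback = 2.3104 years

2.3104 years


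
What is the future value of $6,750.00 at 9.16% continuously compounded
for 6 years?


Formula: FV = P * e^(r*t)
Exponent: r*t = 0.0916 * 6 = 0.5496
e^(0.5496) = 1.73256
FV = $6,750.00 * 1.73256 = $11,694.78

$11,694.78


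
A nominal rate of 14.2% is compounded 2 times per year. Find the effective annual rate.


Formula: EAR = (1 + r/m)^m - 1
Period rate: r/m = 0.142 / 2 = 0.071
Compounding: (1 + 0.071)^2 = 1.147041
EAR = 1.147041 - 1 = 0.147041

0.147041


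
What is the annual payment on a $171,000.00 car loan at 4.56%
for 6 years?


Formula: PMT = PV * r / (1 - (1+r)^(-n))
Denominator: 1 - (1 + 0.0456)^(-6) = 0.234744
Numerator: $171,000.00 * 0.0456 = 7797.6
PMT = 7797.6 / 0.234744 = $33,217.41

$33,217.41


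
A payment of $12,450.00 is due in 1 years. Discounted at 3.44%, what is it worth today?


Formula: PV = FV / (1 + r)^n
Substituting: PV = $12,450.00 / (1 + 0.0344)^1
Discount factor: (1.0344)^1 = 1.0344
PV = $12,450.00 / 1.0344 = $12,035.96

$12,035.96


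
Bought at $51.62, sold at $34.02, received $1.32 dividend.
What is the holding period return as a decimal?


Formula: HPR = (P1 - P0 + D) / P0
Gain: $34.02 - $51.62 + $1.32 = -$16.28
HPR = -$16.28 / $51.62 = -0.3154

-0.3154


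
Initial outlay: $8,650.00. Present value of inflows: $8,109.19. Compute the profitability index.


Formula: PI = PV(cash flows) / initial investment
Substituting: PI = $8,109.19 / $8,650.00
PI = 0.9375

0.9375


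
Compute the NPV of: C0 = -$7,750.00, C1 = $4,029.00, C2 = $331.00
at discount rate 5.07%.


Formula: NPV = C0 + C1/(1+r) + C2/(1+r)^2
Discount C1: $4,029.00 / (1 + 0.0507) = $3,834.59
Discount C2: $331.00 / (1 + 0.0507)^2 = $299.83
NPV = -$7,750.00 + $3,834.59 + $299.83 = -$3,615.59

-$3,615.59


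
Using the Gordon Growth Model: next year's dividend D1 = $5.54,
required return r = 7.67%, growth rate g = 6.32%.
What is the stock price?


Formula: P = D1 / (r - g)
Spread: r - g = 0.0767 - 0.0632 = 0.0135
Substituting: P = $5.54 / 0.0135
P = $410.37

$410.37


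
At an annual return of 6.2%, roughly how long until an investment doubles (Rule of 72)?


Formula: Years ≈ 72 / r
Substituting: Years ≈ 72 / 6.2
Years ≈ 11.6

11.6 years


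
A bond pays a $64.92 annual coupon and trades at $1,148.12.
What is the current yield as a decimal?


Formula: Current yield = annual coupon / price
Substituting: CY = $64.92 / $1,148.12
CY = 0.056545

0.056545


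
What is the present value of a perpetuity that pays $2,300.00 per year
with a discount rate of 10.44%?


Formula: PV = C / r
Substituting: PV = $2,300.00 / 0.1044
PV = $22,030.65

$22,030.65


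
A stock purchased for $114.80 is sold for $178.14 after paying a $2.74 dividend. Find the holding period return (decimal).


Formula: HPR = (P1 - P0 + D) / P0
Gain: $178.14 - $114.80 + $2.74 = $66.08
HPR = $66.08 / $114.80 = 0.5756

0.5756
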